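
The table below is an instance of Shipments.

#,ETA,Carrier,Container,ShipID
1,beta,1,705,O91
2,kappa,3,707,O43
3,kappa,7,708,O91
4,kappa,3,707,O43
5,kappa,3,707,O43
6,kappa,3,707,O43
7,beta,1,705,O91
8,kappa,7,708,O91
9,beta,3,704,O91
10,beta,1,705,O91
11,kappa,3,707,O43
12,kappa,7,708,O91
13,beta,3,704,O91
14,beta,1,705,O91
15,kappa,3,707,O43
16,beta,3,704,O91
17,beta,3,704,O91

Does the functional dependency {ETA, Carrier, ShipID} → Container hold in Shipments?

(ETA=beta, Carrier=1, ShipID=O91): rows 1, 7, 10, 14 → Container = 705, 705, 705, 705 ✓
(ETA=kappa, Carrier=3, ShipID=O43): rows 2, 4, 5, 6, 11, 15 → Container = 707, 707, 707, 707, 707, 707 ✓
(ETA=kappa, Carrier=7, ShipID=O91): rows 3, 8, 12 → Container = 708, 708, 708 ✓
(ETA=beta, Carrier=3, ShipID=O91): rows 9, 13, 16, 17 → Container = 704, 704, 704, 704 ✓
Every {ETA, Carrier, ShipID} value is associated with a single Container value, so {ETA, Carrier, ShipID} → Container holds.

Yes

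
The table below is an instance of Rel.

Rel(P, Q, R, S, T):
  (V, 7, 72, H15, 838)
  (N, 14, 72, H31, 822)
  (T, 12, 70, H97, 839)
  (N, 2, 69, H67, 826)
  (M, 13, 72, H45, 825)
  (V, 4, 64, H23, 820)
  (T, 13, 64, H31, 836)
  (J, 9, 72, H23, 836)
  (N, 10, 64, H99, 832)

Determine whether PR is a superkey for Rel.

All 9 rows have distinct PR values, so PR → (all attributes) holds and PR is a superkey.

Yes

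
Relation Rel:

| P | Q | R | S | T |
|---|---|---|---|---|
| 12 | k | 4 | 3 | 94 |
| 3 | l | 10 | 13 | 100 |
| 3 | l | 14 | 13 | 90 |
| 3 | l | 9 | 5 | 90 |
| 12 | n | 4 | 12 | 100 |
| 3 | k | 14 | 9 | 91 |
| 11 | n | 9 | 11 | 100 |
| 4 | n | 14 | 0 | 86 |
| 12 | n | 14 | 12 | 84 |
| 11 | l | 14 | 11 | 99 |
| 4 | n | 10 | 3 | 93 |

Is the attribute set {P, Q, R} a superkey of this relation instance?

All 11 rows have distinct {P, Q, R} values, so {P, Q, R} → (all attributes) holds and {P, Q, R} is a superkey.

Yes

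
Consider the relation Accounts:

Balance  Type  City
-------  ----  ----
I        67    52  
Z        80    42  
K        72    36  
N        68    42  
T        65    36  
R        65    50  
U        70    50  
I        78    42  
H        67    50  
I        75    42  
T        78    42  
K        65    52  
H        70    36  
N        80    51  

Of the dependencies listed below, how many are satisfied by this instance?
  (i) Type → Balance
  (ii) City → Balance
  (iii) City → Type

0

(i) Type → Balance: Type=67: 2 rows → Balance takes values {I, H} — violation; Type=80: 2 rows → Balance takes values {Z, N} — violation; Type=65: 3 rows → Balance takes values {T, R, K} — violation; Type=70: 2 rows → Balance takes values {U, H} — violation; Type=78: 2 rows → Balance takes values {I, T} — violation — fails.
(ii) City → Balance: City=52: 2 rows → Balance takes values {I, K} — violation; City=42: 5 rows → Balance takes values {Z, N, I, T} — violation; City=36: 3 rows → Balance takes values {K, T, H} — violation; City=50: 3 rows → Balance takes values {R, U, H} — violation — fails.
(iii) City → Type: City=52: 2 rows → Type takes values {67, 65} — violation; City=42: 5 rows → Type takes values {80, 68, 78, 75} — violation; City=36: 3 rows → Type takes values {72, 65, 70} — violation; City=50: 3 rows → Type takes values {65, 70, 67} — violation — fails.
None of the 3 dependencies hold.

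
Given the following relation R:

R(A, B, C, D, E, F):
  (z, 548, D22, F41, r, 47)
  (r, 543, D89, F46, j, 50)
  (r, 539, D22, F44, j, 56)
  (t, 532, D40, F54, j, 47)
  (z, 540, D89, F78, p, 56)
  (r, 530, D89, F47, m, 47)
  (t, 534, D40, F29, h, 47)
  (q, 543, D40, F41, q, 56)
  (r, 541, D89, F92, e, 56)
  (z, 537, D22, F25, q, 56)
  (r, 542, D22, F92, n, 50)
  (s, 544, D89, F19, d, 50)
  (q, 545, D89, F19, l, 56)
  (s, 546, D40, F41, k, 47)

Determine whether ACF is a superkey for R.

Two distinct rows share (A=t, C=D40, F=47), so ACF does not determine every attribute — not a superkey.

No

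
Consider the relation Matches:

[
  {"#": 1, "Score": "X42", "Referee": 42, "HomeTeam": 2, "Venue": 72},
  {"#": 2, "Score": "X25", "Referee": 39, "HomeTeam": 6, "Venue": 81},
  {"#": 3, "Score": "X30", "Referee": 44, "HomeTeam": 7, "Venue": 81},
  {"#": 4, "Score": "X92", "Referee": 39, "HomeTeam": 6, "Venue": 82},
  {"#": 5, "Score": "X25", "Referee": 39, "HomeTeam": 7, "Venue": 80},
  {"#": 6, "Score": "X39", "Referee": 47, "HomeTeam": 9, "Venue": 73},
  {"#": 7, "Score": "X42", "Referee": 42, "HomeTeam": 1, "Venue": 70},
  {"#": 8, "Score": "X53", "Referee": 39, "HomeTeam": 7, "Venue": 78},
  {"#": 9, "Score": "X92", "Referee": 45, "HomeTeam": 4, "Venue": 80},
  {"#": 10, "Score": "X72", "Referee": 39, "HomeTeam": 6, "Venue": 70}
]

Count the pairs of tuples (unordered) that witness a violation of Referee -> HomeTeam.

7

Referee=42: violating pairs (1,7) — 1 pair.
Referee=39: violating pairs (2,5), (2,8), (4,5), (4,8), (5,10), (8,10) — 6 pairs.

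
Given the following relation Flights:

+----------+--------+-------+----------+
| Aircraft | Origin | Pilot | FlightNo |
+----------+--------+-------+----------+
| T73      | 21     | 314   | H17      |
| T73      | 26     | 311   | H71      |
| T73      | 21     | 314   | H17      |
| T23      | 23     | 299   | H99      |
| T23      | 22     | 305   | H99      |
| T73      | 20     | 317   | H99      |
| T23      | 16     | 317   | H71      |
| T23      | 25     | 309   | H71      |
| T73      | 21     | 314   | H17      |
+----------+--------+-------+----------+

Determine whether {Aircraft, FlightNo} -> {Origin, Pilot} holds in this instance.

No

(Aircraft=T73, FlightNo=H17): 3 rows → {Origin,Pilot} = (21, 314), (21, 314), (21, 314) ✓
(Aircraft=T73, FlightNo=H71): 1 row → {Origin,Pilot} = (26, 311) ✓
(Aircraft=T23, FlightNo=H99): 2 rows → {Origin,Pilot} takes values {(23, 299), (22, 305)} — violation
(Aircraft=T73, FlightNo=H99): 1 row → {Origin,Pilot} = (20, 317) ✓
(Aircraft=T23, FlightNo=H71): 2 rows → {Origin,Pilot} takes values {(16, 317), (25, 309)} — violation
Two rows agree on {Aircraft, FlightNo} but differ on {Origin, Pilot}, so {Aircraft, FlightNo} -> {Origin, Pilot} does not hold.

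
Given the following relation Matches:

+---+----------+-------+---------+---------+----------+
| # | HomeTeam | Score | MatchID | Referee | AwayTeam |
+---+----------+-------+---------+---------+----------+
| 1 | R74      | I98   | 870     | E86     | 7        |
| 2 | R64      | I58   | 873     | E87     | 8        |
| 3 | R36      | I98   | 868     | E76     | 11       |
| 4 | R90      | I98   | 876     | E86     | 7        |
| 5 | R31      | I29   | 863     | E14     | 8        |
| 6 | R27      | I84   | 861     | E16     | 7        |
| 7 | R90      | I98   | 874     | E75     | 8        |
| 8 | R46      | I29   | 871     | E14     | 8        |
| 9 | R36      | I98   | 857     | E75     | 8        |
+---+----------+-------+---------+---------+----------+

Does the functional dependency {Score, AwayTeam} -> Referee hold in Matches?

(Score=I98, AwayTeam=7): rows 1, 4 → Referee = E86, E86 ✓
(Score=I58, AwayTeam=8): row 2 → Referee = E87 ✓
(Score=I98, AwayTeam=11): row 3 → Referee = E76 ✓
(Score=I29, AwayTeam=8): rows 5, 8 → Referee = E14, E14 ✓
(Score=I84, AwayTeam=7): row 6 → Referee = E16 ✓
(Score=I98, AwayTeam=8): rows 7, 9 → Referee = E75, E75 ✓
Every {Score, AwayTeam} value is associated with a single Referee value, so {Score, AwayTeam} -> Referee holds.

Yes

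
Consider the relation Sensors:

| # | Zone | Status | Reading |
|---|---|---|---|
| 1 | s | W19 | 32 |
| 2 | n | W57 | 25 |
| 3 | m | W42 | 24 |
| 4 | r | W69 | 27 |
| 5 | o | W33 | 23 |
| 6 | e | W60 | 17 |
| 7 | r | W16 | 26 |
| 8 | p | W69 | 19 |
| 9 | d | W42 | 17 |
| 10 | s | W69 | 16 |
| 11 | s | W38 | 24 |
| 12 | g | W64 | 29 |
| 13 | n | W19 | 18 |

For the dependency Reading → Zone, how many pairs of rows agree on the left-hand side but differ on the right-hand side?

2

Reading=24: violating pairs (3,11) — 1 pair.
Reading=17: violating pairs (6,9) — 1 pair.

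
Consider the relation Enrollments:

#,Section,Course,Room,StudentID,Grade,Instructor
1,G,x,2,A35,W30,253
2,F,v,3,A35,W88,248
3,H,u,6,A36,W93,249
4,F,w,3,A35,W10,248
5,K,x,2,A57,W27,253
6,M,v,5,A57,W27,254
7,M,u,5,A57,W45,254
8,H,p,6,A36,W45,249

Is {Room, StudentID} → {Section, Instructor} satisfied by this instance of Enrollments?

(Room=2, StudentID=A35): row 1 → {Section,Instructor} = (G, 253) ✓
(Room=3, StudentID=A35): rows 2, 4 → {Section,Instructor} = (F, 248), (F, 248) ✓
(Room=6, StudentID=A36): rows 3, 8 → {Section,Instructor} = (H, 249), (H, 249) ✓
(Room=2, StudentID=A57): row 5 → {Section,Instructor} = (K, 253) ✓
(Room=5, StudentID=A57): rows 6, 7 → {Section,Instructor} = (M, 254), (M, 254) ✓
Every {Room, StudentID} value is associated with a single {Section, Instructor} value, so {Room, StudentID} → {Section, Instructor} holds.

Yes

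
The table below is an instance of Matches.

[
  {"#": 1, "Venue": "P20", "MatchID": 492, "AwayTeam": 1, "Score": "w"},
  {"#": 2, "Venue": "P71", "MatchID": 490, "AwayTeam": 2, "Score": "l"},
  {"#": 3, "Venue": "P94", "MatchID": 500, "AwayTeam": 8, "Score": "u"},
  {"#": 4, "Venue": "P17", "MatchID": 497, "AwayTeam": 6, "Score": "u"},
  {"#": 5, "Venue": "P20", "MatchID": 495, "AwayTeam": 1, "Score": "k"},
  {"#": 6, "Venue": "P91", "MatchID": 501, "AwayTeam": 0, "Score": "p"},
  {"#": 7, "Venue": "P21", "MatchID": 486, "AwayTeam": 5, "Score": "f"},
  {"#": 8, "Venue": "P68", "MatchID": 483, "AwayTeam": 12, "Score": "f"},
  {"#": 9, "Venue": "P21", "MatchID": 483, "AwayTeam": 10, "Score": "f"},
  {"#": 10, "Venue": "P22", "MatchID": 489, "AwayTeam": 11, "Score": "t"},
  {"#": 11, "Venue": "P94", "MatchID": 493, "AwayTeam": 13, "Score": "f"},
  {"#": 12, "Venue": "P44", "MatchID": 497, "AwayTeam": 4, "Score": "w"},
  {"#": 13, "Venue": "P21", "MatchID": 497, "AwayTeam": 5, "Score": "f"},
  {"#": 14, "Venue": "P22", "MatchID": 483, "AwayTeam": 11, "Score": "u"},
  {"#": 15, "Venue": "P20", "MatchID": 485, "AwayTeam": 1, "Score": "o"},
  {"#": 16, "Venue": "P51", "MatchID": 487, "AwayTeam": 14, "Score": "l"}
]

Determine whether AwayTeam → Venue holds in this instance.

Yes

AwayTeam=1: rows 1, 5, 15 → Venue = P20, P20, P20 ✓
AwayTeam=2: row 2 → Venue = P71 ✓
AwayTeam=8: row 3 → Venue = P94 ✓
AwayTeam=6: row 4 → Venue = P17 ✓
AwayTeam=0: row 6 → Venue = P91 ✓
AwayTeam=5: rows 7, 13 → Venue = P21, P21 ✓
AwayTeam=12: row 8 → Venue = P68 ✓
AwayTeam=10: row 9 → Venue = P21 ✓
AwayTeam=11: rows 10, 14 → Venue = P22, P22 ✓
AwayTeam=13: row 11 → Venue = P94 ✓
AwayTeam=4: row 12 → Venue = P44 ✓
AwayTeam=14: row 16 → Venue = P51 ✓
Every AwayTeam value is associated with a single Venue value, so AwayTeam → Venue holds.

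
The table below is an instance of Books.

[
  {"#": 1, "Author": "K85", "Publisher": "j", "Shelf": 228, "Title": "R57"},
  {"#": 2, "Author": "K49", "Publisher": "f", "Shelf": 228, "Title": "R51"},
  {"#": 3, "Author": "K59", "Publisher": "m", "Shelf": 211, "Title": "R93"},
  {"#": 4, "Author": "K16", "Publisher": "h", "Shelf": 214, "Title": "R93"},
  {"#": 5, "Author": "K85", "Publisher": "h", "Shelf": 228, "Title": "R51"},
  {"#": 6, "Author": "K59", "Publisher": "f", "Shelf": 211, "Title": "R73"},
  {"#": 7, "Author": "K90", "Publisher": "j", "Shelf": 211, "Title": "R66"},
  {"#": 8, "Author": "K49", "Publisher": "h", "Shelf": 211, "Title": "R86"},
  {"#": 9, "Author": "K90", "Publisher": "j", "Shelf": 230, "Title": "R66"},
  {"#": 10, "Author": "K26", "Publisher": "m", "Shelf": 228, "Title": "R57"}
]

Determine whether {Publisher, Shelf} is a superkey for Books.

Yes

All 10 rows have distinct {Publisher, Shelf} values, so {Publisher, Shelf} → (all attributes) holds and {Publisher, Shelf} is a superkey.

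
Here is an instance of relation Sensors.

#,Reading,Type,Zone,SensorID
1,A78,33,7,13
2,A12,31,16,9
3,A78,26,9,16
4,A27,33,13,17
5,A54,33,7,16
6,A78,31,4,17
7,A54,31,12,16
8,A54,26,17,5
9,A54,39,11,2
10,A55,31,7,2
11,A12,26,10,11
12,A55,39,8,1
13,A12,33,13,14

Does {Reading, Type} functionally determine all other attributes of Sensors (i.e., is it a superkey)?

Yes

All 13 rows have distinct {Reading, Type} values, so {Reading, Type} → (all attributes) holds and {Reading, Type} is a superkey.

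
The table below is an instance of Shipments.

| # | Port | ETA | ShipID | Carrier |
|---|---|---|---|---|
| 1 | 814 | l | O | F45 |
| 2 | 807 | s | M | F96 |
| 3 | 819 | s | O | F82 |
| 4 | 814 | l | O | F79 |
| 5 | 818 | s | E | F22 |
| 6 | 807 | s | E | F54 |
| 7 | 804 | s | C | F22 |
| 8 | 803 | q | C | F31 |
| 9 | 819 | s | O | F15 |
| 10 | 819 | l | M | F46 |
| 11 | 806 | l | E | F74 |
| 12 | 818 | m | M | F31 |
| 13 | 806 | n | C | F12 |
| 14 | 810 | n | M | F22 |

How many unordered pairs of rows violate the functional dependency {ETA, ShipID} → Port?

1

(ETA=l, ShipID=O): all 2 rows agree on Port — 0 pairs.
(ETA=s, ShipID=O): all 2 rows agree on Port — 0 pairs.
(ETA=s, ShipID=E): violating pairs (5,6) — 1 pair.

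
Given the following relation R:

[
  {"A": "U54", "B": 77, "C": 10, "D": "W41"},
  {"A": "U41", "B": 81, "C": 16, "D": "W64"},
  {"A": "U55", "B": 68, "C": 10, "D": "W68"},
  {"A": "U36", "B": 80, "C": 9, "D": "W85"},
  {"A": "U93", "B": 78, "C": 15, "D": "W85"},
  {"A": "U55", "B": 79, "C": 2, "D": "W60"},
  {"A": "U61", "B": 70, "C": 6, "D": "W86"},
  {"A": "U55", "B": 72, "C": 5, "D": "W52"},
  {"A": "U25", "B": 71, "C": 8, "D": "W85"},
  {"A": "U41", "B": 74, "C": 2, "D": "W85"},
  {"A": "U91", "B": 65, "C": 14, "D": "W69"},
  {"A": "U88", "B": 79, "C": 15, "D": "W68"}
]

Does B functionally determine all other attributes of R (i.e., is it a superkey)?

Two distinct rows share B=79, so B does not determine every attribute — not a superkey.

No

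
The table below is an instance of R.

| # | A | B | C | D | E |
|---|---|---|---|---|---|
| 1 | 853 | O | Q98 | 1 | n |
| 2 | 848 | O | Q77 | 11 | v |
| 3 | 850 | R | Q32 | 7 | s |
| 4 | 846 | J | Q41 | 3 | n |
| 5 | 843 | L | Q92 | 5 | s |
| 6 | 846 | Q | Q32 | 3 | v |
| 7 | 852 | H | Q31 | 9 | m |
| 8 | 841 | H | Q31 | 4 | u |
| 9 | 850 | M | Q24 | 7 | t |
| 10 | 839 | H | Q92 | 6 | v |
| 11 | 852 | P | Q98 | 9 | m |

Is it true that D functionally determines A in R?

Yes

D=1: row 1 → A = 853 ✓
D=11: row 2 → A = 848 ✓
D=7: rows 3, 9 → A = 850, 850 ✓
D=3: rows 4, 6 → A = 846, 846 ✓
D=5: row 5 → A = 843 ✓
D=9: rows 7, 11 → A = 852, 852 ✓
D=4: row 8 → A = 841 ✓
D=6: row 10 → A = 839 ✓
Every D value is associated with a single A value, so D → A holds.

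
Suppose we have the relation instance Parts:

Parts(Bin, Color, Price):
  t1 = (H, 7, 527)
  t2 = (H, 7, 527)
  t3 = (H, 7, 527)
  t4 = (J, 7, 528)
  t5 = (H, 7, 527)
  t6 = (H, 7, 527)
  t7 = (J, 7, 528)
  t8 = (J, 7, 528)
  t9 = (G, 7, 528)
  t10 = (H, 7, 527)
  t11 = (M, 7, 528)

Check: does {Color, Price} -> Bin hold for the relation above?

(Color=7, Price=527): rows 1, 2, 3, 5, 6, 10 → Bin = H, H, H, H, H, H ✓
(Color=7, Price=528): rows 4, 7, 8, 9, 11 → Bin takes values {J, G, M} — violation
Two rows agree on {Color, Price} but differ on Bin, so {Color, Price} -> Bin does not hold.

No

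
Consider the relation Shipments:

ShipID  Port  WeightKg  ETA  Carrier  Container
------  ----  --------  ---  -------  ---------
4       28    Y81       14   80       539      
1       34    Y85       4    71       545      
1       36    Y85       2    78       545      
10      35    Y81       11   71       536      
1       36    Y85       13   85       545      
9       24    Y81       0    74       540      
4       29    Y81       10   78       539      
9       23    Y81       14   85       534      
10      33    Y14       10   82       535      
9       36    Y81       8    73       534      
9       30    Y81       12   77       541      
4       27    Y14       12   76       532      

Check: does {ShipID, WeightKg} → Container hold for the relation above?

No

(ShipID=4, WeightKg=Y81): 2 rows → Container = 539, 539 ✓
(ShipID=1, WeightKg=Y85): 3 rows → Container = 545, 545, 545 ✓
(ShipID=10, WeightKg=Y81): 1 row → Container = 536 ✓
(ShipID=9, WeightKg=Y81): 4 rows → Container takes values {540, 534, 541} — violation
(ShipID=10, WeightKg=Y14): 1 row → Container = 535 ✓
(ShipID=4, WeightKg=Y14): 1 row → Container = 532 ✓
Two rows agree on {ShipID, WeightKg} but differ on Container, so {ShipID, WeightKg} → Container does not hold.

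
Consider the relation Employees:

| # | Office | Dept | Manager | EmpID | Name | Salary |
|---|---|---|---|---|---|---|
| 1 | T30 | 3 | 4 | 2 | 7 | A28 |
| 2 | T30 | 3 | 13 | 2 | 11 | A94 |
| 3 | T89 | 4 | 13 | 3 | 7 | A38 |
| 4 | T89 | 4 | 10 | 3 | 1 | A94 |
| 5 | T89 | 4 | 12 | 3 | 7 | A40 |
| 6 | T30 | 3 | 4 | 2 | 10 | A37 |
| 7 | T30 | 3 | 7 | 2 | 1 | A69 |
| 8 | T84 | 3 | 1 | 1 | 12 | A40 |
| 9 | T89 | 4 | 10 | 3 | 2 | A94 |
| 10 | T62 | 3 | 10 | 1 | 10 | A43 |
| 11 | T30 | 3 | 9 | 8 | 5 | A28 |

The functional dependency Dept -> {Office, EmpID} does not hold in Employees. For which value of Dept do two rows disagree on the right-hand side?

3

Dept=3: rows 1, 2, 6, 7, 8, 10, 11 → {Office,EmpID} takes values {(T30, 2), (T84, 1), (T62, 1), (T30, 8)} — violation
Dept=4: rows 3, 4, 5, 9 → {Office,EmpID} = (T89, 3), (T89, 3), (T89, 3), (T89, 3) ✓
The only Dept value with inconsistent RHS is Dept=3.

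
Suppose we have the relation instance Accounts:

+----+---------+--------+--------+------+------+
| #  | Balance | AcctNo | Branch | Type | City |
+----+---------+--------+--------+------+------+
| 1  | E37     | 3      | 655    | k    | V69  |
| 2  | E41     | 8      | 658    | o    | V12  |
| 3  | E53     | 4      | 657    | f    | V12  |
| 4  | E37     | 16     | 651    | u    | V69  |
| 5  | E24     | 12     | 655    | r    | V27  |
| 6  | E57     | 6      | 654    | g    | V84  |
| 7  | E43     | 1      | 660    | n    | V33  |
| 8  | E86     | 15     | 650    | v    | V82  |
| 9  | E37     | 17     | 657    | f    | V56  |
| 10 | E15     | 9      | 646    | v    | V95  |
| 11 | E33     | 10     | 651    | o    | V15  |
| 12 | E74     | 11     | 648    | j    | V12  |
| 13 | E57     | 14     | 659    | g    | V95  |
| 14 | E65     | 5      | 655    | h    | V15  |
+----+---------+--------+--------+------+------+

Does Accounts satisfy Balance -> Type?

Balance=E37: rows 1, 4, 9 → Type takes values {k, u, f} — violation
Balance=E41: row 2 → Type = o ✓
Balance=E53: row 3 → Type = f ✓
Balance=E24: row 5 → Type = r ✓
Balance=E57: rows 6, 13 → Type = g, g ✓
Balance=E43: row 7 → Type = n ✓
Balance=E86: row 8 → Type = v ✓
Balance=E15: row 10 → Type = v ✓
Balance=E33: row 11 → Type = o ✓
Balance=E74: row 12 → Type = j ✓
Balance=E65: row 14 → Type = h ✓
Two rows agree on Balance but differ on Type, so Balance -> Type does not hold.

No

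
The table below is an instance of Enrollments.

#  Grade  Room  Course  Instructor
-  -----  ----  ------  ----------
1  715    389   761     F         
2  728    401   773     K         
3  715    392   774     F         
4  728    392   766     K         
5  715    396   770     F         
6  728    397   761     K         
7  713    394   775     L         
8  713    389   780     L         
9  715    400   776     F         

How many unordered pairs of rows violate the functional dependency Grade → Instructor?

0

Grade=715: all 4 rows agree on Instructor — 0 pairs.
Grade=728: all 3 rows agree on Instructor — 0 pairs.
Grade=713: all 2 rows agree on Instructor — 0 pairs.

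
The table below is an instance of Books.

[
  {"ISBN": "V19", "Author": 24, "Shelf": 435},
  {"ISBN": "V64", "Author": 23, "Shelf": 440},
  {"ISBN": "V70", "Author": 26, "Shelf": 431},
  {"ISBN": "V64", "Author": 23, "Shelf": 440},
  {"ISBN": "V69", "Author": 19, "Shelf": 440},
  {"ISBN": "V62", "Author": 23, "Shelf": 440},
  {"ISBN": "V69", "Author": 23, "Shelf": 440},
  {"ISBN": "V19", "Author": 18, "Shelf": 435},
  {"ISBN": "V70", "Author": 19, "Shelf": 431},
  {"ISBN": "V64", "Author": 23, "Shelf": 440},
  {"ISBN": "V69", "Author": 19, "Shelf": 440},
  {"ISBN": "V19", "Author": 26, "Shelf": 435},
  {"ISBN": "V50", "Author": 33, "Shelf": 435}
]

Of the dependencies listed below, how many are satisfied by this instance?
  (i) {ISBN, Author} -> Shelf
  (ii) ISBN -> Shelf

2

(i) {ISBN, Author} -> Shelf: every LHS value maps to a single RHS value — holds.
(ii) ISBN -> Shelf: every LHS value maps to a single RHS value — holds.
2 of the 2 dependencies hold.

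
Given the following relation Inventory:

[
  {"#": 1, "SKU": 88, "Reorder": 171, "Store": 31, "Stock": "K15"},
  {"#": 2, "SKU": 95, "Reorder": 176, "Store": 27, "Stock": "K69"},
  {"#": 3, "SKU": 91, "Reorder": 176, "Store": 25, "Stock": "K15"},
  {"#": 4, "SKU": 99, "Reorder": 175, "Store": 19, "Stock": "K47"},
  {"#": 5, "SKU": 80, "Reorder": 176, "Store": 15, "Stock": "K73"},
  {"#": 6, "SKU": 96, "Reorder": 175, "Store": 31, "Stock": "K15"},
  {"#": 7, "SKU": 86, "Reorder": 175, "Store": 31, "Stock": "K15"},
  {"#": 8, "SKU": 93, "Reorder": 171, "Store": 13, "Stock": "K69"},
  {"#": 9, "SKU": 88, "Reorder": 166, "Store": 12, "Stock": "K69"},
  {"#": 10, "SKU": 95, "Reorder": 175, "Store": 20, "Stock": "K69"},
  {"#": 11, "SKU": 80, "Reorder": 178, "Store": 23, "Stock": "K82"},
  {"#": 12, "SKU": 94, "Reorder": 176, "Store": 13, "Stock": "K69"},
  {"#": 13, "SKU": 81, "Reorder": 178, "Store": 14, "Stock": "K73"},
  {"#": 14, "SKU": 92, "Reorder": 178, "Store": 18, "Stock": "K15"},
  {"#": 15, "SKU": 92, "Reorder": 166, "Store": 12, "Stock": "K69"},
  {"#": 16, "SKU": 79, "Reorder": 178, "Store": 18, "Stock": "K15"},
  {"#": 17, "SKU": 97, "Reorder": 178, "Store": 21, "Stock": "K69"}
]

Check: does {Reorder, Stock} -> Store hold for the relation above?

(Reorder=171, Stock=K15): row 1 → Store = 31 ✓
(Reorder=176, Stock=K69): rows 2, 12 → Store takes values {27, 13} — violation
(Reorder=176, Stock=K15): row 3 → Store = 25 ✓
(Reorder=175, Stock=K47): row 4 → Store = 19 ✓
(Reorder=176, Stock=K73): row 5 → Store = 15 ✓
(Reorder=175, Stock=K15): rows 6, 7 → Store = 31, 31 ✓
(Reorder=171, Stock=K69): row 8 → Store = 13 ✓
(Reorder=166, Stock=K69): rows 9, 15 → Store = 12, 12 ✓
(Reorder=175, Stock=K69): row 10 → Store = 20 ✓
(Reorder=178, Stock=K82): row 11 → Store = 23 ✓
(Reorder=178, Stock=K73): row 13 → Store = 14 ✓
(Reorder=178, Stock=K15): rows 14, 16 → Store = 18, 18 ✓
(Reorder=178, Stock=K69): row 17 → Store = 21 ✓
Two rows agree on {Reorder, Stock} but differ on Store, so {Reorder, Stock} -> Store does not hold.

No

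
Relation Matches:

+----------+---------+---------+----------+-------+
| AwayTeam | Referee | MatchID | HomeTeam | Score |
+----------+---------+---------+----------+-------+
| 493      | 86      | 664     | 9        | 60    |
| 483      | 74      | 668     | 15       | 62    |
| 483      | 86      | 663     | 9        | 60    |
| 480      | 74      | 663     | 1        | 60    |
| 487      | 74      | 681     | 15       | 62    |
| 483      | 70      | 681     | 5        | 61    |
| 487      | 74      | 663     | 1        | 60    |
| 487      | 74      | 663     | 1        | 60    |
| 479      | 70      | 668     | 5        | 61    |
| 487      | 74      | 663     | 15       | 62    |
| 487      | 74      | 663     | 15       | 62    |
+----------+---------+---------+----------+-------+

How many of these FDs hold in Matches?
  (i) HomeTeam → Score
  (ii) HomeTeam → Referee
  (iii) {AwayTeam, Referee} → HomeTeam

(i) HomeTeam → Score: every LHS value maps to a single RHS value — holds.
(ii) HomeTeam → Referee: every LHS value maps to a single RHS value — holds.
(iii) {AwayTeam, Referee} → HomeTeam: (AwayTeam=487, Referee=74): 5 rows → HomeTeam takes values {15, 1} — violation — fails.
2 of the 3 dependencies hold.

2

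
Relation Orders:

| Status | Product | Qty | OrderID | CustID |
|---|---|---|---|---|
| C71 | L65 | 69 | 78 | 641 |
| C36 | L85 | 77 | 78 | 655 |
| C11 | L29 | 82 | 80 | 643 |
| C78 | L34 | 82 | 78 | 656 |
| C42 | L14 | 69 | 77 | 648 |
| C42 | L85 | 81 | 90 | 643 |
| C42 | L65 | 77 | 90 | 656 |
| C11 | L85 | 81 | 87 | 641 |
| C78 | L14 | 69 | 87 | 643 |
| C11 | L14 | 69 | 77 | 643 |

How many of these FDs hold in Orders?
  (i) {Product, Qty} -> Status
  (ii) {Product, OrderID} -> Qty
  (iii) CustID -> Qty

1

(i) {Product, Qty} -> Status: (Product=L14, Qty=69): 3 rows → Status takes values {C42, C78, C11} — violation; (Product=L85, Qty=81): 2 rows → Status takes values {C42, C11} — violation — fails.
(ii) {Product, OrderID} -> Qty: every LHS value maps to a single RHS value — holds.
(iii) CustID -> Qty: CustID=641: 2 rows → Qty takes values {69, 81} — violation; CustID=643: 4 rows → Qty takes values {82, 81, 69} — violation; CustID=656: 2 rows → Qty takes values {82, 77} — violation — fails.
1 of the 3 dependencies holds.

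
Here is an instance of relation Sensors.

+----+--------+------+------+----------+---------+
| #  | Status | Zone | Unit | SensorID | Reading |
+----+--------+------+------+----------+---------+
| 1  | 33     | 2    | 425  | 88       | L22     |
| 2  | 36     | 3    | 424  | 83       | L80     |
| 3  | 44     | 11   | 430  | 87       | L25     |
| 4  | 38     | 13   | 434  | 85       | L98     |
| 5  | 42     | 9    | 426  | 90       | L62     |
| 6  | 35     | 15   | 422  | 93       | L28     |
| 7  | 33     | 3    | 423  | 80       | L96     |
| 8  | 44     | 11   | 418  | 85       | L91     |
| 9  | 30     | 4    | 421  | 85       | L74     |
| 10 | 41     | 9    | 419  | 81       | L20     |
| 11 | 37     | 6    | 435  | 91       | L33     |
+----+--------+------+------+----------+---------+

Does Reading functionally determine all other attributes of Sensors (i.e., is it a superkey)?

All 11 rows have distinct Reading values, so Reading → (all attributes) holds and Reading is a superkey.

Yes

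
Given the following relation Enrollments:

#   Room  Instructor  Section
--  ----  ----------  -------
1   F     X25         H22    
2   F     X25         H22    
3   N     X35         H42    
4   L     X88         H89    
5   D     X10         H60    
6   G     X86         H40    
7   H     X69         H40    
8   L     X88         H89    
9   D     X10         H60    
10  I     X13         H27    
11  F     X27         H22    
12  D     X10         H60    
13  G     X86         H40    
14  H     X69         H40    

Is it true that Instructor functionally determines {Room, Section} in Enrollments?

Yes

Instructor=X25: rows 1, 2 → {Room,Section} = (F, H22), (F, H22) ✓
Instructor=X35: row 3 → {Room,Section} = (N, H42) ✓
Instructor=X88: rows 4, 8 → {Room,Section} = (L, H89), (L, H89) ✓
Instructor=X10: rows 5, 9, 12 → {Room,Section} = (D, H60), (D, H60), (D, H60) ✓
Instructor=X86: rows 6, 13 → {Room,Section} = (G, H40), (G, H40) ✓
Instructor=X69: rows 7, 14 → {Room,Section} = (H, H40), (H, H40) ✓
Instructor=X13: row 10 → {Room,Section} = (I, H27) ✓
Instructor=X27: row 11 → {Room,Section} = (F, H22) ✓
Every Instructor value is associated with a single {Room, Section} value, so Instructor -> {Room, Section} holds.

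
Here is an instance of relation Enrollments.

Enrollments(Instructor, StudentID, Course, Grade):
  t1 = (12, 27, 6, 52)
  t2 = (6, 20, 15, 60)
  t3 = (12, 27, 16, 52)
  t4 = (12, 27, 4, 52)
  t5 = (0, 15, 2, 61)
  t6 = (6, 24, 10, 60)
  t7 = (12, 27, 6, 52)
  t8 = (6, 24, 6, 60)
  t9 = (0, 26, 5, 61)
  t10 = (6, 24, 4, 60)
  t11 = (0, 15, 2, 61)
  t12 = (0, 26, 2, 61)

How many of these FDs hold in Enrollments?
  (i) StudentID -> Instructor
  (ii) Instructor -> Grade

(i) StudentID -> Instructor: every LHS value maps to a single RHS value — holds.
(ii) Instructor -> Grade: every LHS value maps to a single RHS value — holds.
2 of the 2 dependencies hold.

2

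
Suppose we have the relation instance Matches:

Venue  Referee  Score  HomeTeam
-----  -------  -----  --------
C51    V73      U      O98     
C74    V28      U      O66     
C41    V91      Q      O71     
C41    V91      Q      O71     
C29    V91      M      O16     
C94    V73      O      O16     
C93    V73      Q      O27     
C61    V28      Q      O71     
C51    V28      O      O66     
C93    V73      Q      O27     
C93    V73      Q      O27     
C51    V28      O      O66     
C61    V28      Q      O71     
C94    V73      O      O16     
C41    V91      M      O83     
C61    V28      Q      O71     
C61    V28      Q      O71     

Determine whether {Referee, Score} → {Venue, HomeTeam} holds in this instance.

No

(Referee=V73, Score=U): 1 row → {Venue,HomeTeam} = (C51, O98) ✓
(Referee=V28, Score=U): 1 row → {Venue,HomeTeam} = (C74, O66) ✓
(Referee=V91, Score=Q): 2 rows → {Venue,HomeTeam} = (C41, O71), (C41, O71) ✓
(Referee=V91, Score=M): 2 rows → {Venue,HomeTeam} takes values {(C29, O16), (C41, O83)} — violation
(Referee=V73, Score=O): 2 rows → {Venue,HomeTeam} = (C94, O16), (C94, O16) ✓
(Referee=V73, Score=Q): 3 rows → {Venue,HomeTeam} = (C93, O27), (C93, O27), (C93, O27) ✓
(Referee=V28, Score=Q): 4 rows → {Venue,HomeTeam} = (C61, O71), (C61, O71), (C61, O71), (C61, O71) ✓
(Referee=V28, Score=O): 2 rows → {Venue,HomeTeam} = (C51, O66), (C51, O66) ✓
Two rows agree on {Referee, Score} but differ on {Venue, HomeTeam}, so {Referee, Score} → {Venue, HomeTeam} does not hold.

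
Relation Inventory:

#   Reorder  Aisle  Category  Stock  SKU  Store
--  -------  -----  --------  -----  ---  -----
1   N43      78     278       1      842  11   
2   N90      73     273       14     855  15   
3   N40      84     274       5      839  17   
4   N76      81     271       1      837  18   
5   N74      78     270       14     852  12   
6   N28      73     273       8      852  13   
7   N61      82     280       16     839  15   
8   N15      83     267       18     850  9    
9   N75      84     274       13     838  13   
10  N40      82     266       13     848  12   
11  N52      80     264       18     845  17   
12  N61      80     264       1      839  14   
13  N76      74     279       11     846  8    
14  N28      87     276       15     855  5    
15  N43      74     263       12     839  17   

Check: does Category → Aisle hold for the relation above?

Yes

Category=278: row 1 → Aisle = 78 ✓
Category=273: rows 2, 6 → Aisle = 73, 73 ✓
Category=274: rows 3, 9 → Aisle = 84, 84 ✓
Category=271: row 4 → Aisle = 81 ✓
Category=270: row 5 → Aisle = 78 ✓
Category=280: row 7 → Aisle = 82 ✓
Category=267: row 8 → Aisle = 83 ✓
Category=266: row 10 → Aisle = 82 ✓
Category=264: rows 11, 12 → Aisle = 80, 80 ✓
Category=279: row 13 → Aisle = 74 ✓
Category=276: row 14 → Aisle = 87 ✓
Category=263: row 15 → Aisle = 74 ✓
Every Category value is associated with a single Aisle value, so Category → Aisle holds.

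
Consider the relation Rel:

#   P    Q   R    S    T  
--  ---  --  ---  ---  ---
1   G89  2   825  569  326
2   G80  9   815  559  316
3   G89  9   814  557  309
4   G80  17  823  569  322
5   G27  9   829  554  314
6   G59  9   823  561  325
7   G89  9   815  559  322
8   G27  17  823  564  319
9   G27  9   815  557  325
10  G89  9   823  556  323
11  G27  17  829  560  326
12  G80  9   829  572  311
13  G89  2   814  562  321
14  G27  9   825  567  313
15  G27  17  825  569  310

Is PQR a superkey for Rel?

Yes

All 15 rows have distinct PQR values, so PQR → (all attributes) holds and PQR is a superkey.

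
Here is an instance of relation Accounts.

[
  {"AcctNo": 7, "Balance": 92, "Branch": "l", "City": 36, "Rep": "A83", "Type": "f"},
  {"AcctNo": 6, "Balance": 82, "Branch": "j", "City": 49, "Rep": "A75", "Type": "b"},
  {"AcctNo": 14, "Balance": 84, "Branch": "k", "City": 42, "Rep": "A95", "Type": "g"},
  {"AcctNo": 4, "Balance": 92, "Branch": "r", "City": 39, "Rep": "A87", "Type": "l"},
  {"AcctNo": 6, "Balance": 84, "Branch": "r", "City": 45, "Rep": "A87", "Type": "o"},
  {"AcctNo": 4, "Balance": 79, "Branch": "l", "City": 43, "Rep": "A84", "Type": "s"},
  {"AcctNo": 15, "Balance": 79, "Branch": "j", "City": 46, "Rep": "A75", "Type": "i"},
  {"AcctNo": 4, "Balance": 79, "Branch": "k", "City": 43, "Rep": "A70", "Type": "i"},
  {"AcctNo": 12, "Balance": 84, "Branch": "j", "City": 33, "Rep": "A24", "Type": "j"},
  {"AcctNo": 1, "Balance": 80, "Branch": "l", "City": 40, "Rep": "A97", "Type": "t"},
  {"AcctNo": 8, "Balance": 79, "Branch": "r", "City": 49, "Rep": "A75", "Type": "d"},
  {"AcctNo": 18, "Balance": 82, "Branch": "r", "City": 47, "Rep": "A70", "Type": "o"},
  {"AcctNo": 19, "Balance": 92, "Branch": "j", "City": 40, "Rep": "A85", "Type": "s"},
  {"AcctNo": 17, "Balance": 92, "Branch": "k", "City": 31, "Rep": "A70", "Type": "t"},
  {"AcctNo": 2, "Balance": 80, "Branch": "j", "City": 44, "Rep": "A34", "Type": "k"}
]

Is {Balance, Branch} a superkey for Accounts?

Yes

All 15 rows have distinct {Balance, Branch} values, so {Balance, Branch} → (all attributes) holds and {Balance, Branch} is a superkey.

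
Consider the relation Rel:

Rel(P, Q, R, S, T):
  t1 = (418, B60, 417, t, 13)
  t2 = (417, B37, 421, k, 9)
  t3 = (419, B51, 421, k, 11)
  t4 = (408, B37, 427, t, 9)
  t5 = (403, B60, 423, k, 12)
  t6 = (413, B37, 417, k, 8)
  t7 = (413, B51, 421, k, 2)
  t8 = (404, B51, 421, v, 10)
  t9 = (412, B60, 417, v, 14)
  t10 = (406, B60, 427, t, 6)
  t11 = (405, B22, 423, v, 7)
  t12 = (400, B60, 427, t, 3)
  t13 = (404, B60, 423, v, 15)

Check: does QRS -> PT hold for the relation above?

(Q=B60, R=417, S=t): row 1 → {P,T} = (418, 13) ✓
(Q=B37, R=421, S=k): row 2 → {P,T} = (417, 9) ✓
(Q=B51, R=421, S=k): rows 3, 7 → {P,T} takes values {(419, 11), (413, 2)} — violation
(Q=B37, R=427, S=t): row 4 → {P,T} = (408, 9) ✓
(Q=B60, R=423, S=k): row 5 → {P,T} = (403, 12) ✓
(Q=B37, R=417, S=k): row 6 → {P,T} = (413, 8) ✓
(Q=B51, R=421, S=v): row 8 → {P,T} = (404, 10) ✓
(Q=B60, R=417, S=v): row 9 → {P,T} = (412, 14) ✓
(Q=B60, R=427, S=t): rows 10, 12 → {P,T} takes values {(406, 6), (400, 3)} — violation
(Q=B22, R=423, S=v): row 11 → {P,T} = (405, 7) ✓
(Q=B60, R=423, S=v): row 13 → {P,T} = (404, 15) ✓
Two rows agree on QRS but differ on PT, so QRS -> PT does not hold.

No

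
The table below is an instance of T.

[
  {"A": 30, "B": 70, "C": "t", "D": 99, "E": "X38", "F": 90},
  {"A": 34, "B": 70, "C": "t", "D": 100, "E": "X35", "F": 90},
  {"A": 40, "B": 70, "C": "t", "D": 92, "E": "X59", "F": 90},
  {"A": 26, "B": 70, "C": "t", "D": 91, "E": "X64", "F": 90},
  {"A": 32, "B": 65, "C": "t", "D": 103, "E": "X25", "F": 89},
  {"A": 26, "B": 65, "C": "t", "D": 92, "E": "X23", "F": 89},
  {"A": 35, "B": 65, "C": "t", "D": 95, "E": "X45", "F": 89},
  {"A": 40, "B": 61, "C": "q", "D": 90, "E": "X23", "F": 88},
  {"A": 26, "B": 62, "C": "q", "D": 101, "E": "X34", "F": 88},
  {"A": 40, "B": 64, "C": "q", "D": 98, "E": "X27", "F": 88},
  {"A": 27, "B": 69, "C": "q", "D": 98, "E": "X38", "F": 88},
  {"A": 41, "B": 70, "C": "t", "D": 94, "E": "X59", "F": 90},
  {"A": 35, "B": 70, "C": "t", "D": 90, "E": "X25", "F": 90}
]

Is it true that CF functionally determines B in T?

No

(C=t, F=90): 6 rows → B = 70, 70, 70, 70, 70, 70 ✓
(C=t, F=89): 3 rows → B = 65, 65, 65 ✓
(C=q, F=88): 4 rows → B takes values {61, 62, 64, 69} — violation
Two rows agree on CF but differ on B, so CF -> B does not hold.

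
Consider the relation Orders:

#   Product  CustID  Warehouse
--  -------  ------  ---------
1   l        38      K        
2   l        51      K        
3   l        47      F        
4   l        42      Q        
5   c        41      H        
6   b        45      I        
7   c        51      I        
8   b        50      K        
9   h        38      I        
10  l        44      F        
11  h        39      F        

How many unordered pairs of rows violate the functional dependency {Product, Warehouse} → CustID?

(Product=l, Warehouse=K): violating pairs (1,2) — 1 pair.
(Product=l, Warehouse=F): violating pairs (3,10) — 1 pair.

2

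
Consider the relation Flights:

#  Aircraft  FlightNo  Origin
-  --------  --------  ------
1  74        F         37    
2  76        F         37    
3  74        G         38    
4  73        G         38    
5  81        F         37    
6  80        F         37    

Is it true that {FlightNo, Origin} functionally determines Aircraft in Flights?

No

(FlightNo=F, Origin=37): rows 1, 2, 5, 6 → Aircraft takes values {74, 76, 81, 80} — violation
(FlightNo=G, Origin=38): rows 3, 4 → Aircraft takes values {74, 73} — violation
Two rows agree on {FlightNo, Origin} but differ on Aircraft, so {FlightNo, Origin} → Aircraft does not hold.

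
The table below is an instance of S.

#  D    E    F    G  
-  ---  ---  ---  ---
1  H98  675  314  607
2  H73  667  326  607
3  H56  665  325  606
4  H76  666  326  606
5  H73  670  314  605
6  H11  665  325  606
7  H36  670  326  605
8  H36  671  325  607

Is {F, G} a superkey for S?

Rows 3 and 6 have the same {F, G} value (F=325, G=606) but are distinct tuples, so {F, G} does not determine every attribute — not a superkey.

No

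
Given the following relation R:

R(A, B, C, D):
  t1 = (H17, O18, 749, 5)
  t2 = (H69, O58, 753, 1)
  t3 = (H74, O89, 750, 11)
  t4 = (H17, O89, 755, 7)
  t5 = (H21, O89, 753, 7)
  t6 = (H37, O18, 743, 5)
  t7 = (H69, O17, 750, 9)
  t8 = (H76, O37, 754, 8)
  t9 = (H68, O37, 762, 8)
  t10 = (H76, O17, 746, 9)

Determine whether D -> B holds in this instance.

Yes

D=5: rows 1, 6 → B = O18, O18 ✓
D=1: row 2 → B = O58 ✓
D=11: row 3 → B = O89 ✓
D=7: rows 4, 5 → B = O89, O89 ✓
D=9: rows 7, 10 → B = O17, O17 ✓
D=8: rows 8, 9 → B = O37, O37 ✓
Every D value is associated with a single B value, so D -> B holds.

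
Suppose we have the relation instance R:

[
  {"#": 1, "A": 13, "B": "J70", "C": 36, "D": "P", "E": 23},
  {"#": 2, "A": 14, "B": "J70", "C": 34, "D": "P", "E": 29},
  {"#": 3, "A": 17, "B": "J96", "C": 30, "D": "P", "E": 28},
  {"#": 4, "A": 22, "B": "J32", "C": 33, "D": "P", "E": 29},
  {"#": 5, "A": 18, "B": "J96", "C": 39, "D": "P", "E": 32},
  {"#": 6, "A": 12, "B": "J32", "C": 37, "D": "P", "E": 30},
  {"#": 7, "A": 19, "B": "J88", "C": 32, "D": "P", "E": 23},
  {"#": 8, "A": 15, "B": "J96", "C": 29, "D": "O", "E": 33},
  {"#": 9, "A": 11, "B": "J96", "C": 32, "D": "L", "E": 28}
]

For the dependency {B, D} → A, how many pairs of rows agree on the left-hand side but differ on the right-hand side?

(B=J70, D=P): violating pairs (1,2) — 1 pair.
(B=J96, D=P): violating pairs (3,5) — 1 pair.
(B=J32, D=P): violating pairs (4,6) — 1 pair.

3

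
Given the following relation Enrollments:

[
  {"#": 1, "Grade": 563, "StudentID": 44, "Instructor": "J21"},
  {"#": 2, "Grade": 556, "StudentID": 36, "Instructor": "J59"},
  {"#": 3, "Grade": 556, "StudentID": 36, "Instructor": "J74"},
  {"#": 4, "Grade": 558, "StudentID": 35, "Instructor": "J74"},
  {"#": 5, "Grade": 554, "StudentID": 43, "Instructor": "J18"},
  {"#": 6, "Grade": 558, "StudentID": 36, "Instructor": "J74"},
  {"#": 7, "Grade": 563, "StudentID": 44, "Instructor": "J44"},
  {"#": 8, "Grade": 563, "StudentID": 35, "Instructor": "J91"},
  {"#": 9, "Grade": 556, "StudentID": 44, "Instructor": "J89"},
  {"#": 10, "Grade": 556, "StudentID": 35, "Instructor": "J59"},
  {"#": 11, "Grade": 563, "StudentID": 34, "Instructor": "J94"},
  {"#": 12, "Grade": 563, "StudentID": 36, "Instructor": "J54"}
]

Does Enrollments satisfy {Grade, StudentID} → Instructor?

No

(Grade=563, StudentID=44): rows 1, 7 → Instructor takes values {J21, J44} — violation
(Grade=556, StudentID=36): rows 2, 3 → Instructor takes values {J59, J74} — violation
(Grade=558, StudentID=35): row 4 → Instructor = J74 ✓
(Grade=554, StudentID=43): row 5 → Instructor = J18 ✓
(Grade=558, StudentID=36): row 6 → Instructor = J74 ✓
(Grade=563, StudentID=35): row 8 → Instructor = J91 ✓
(Grade=556, StudentID=44): row 9 → Instructor = J89 ✓
(Grade=556, StudentID=35): row 10 → Instructor = J59 ✓
(Grade=563, StudentID=34): row 11 → Instructor = J94 ✓
(Grade=563, StudentID=36): row 12 → Instructor = J54 ✓
Two rows agree on {Grade, StudentID} but differ on Instructor, so {Grade, StudentID} → Instructor does not hold.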